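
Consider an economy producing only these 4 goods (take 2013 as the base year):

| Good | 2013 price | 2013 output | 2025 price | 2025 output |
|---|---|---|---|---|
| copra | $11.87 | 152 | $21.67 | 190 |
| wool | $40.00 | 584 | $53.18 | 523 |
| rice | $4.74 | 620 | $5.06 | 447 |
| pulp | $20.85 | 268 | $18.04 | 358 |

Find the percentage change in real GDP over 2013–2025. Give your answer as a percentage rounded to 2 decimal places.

-2.77%

Real GDP 2013 = Nominal GDP 2013 = 11.87·152 + 40.00·584 + 4.74·620 + 20.85·268 = 33690.84.
Real GDP 2025 (at 2013 prices) = 11.87·190 + 40.00·523 + 4.74·447 + 20.85·358 = 32758.38.
Real growth = 32758.38/33690.84 − 1 = -0.0277.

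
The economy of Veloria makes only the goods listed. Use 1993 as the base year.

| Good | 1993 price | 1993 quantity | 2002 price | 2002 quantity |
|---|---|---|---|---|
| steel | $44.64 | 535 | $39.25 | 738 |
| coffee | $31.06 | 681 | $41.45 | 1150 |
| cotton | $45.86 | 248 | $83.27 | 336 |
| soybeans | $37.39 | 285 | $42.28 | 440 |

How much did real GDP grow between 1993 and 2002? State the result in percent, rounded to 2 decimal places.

49.89%

Real GDP 1993 = Nominal GDP 1993 = 44.64·535 + 31.06·681 + 45.86·248 + 37.39·285 = 67063.69.
Real GDP 2002 (at 1993 prices) = 44.64·738 + 31.06·1150 + 45.86·336 + 37.39·440 = 100523.88.
Real growth = 100523.88/67063.69 − 1 = 0.4989.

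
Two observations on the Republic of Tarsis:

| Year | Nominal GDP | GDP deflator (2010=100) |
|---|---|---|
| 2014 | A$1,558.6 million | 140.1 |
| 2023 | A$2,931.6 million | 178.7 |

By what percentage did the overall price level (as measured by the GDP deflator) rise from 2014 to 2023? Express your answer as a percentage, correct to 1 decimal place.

27.6%

Price-level change = 178.7 / 140.1 − 1 = 0.2755.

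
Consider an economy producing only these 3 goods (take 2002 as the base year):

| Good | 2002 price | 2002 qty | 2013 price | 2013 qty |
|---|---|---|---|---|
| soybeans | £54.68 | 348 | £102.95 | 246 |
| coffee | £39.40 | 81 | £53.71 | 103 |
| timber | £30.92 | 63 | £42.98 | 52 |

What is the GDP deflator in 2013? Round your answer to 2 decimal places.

Nominal GDP 2013 = 102.95·246 + 53.71·103 + 42.98·52 = 33092.79.
Real GDP 2013 (at 2002 prices) = 54.68·246 + 39.40·103 + 30.92·52 = 19117.32.
Deflator = Nominal/Real × 100 = 33092.79/19117.32 × 100 = 173.104.

173.10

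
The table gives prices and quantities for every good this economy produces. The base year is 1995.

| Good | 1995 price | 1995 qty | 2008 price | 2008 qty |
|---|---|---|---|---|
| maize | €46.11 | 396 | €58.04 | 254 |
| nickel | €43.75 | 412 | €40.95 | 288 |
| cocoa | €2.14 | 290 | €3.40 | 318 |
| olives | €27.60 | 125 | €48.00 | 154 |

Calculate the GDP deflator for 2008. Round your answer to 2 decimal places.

119.72

Nominal GDP 2008 = 58.04·254 + 40.95·288 + 3.40·318 + 48.00·154 = 35008.96.
Real GDP 2008 (at 1995 prices) = 46.11·254 + 43.75·288 + 2.14·318 + 27.60·154 = 29242.86.
Deflator = Nominal/Real × 100 = 35008.96/29242.86 × 100 = 119.718.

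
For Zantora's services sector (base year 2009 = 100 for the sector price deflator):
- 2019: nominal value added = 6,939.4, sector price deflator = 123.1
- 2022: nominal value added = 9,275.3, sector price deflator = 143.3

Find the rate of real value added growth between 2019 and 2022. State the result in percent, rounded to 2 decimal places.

14.82%

Real value added 2019 = 6939.4 / 1.231 = 5637.21.
Real value added 2022 = 9275.3 / 1.433 = 6472.64.
Real growth = 6472.64 / 5637.21 − 1 = 0.1482.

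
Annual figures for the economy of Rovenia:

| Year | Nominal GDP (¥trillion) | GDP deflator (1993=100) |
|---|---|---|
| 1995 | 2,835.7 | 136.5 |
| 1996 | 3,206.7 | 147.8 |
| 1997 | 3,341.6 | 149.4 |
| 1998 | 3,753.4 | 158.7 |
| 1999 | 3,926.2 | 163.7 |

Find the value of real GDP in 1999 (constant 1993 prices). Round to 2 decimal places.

Real GDP 1999 = 3926.2 / 1.637 = 2398.41.

¥2,398.41 trillion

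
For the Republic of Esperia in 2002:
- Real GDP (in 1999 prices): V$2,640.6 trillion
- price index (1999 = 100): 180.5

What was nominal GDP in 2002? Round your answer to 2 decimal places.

Nominal GDP = Real × (price index/100) = 2640.6 × 1.805 = 4766.28.

V$4,766.28 trillion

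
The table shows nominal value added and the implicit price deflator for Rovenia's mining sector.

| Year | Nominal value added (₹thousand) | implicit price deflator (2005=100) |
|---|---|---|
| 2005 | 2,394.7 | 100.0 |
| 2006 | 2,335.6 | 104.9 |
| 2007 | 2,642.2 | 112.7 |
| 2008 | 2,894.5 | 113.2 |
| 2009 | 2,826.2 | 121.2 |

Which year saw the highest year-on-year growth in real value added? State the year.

2008

2006: real = 2335.6/1.049 = 2226.50; growth vs 2005 (2394.70) = -7.02%.
2007: real = 2642.2/1.127 = 2344.45; growth vs 2006 (2226.50) = 5.30%.
2008: real = 2894.5/1.132 = 2556.98; growth vs 2007 (2344.45) = 9.07%.
2009: real = 2826.2/1.212 = 2331.85; growth vs 2008 (2556.98) = -8.80%.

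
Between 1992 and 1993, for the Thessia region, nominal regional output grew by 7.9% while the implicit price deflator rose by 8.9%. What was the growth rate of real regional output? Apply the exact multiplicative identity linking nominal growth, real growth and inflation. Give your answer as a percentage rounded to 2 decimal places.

(1 + g_nom) = (1 + g_real)(1 + π), so g_real = 1.0790 / 1.0890 − 1 = -0.00918.

-0.92%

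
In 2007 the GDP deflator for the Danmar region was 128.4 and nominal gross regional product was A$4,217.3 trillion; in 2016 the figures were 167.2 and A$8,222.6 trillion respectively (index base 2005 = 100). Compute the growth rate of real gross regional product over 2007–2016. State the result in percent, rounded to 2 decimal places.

49.73%

Deflate each year: 2007 → 4217.3/1.284 = 3284.50; 2016 → 8222.6/1.672 = 4917.82.
So real gross regional product changed by 4917.82/3284.50 − 1 = 0.4973, i.e. 49.73%.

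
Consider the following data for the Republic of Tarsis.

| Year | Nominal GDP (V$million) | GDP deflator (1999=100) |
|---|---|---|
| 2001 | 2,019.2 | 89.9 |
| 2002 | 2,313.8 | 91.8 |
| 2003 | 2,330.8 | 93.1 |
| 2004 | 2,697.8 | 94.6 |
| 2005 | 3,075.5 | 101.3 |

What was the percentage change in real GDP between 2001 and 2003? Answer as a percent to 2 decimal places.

Real GDP 2001 = 2019.2/0.899 = 2246.05.
Real GDP 2003 = 2330.8/0.931 = 2503.54.
Change = 2503.54/2246.05 − 1 = 0.1146.

11.46%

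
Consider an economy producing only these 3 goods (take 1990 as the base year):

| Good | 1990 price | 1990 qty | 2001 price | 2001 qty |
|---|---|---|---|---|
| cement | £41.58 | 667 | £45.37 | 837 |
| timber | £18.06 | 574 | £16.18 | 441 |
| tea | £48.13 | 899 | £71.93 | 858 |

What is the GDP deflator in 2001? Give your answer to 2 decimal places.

Nominal GDP 2001 = 45.37·837 + 16.18·441 + 71.93·858 = 106826.01.
Real GDP 2001 (at 1990 prices) = 41.58·837 + 18.06·441 + 48.13·858 = 84062.46.
Deflator = Nominal/Real × 100 = 106826.01/84062.46 × 100 = 127.079.

127.08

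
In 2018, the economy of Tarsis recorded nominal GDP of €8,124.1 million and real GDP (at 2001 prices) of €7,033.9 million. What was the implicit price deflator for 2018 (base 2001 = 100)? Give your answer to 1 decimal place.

115.5

implicit price deflator = (Nominal / Real) × 100 = 8124.1 / 7033.9 × 100 = 115.50.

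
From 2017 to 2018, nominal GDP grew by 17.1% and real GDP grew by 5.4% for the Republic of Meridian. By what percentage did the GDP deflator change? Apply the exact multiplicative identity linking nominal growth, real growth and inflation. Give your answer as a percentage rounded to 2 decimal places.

(1 + g_nom) = (1 + g_real)(1 + π), so π = 1.1710 / 1.0540 − 1 = 0.11101.

11.10%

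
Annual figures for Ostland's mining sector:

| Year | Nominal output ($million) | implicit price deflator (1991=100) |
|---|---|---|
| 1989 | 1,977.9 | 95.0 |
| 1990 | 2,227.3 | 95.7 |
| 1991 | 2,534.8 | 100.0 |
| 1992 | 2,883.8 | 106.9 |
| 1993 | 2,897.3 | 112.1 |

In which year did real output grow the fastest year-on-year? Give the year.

1990

1990: real = 2227.3/0.957 = 2327.38; growth vs 1989 (2082.00) = 11.79%.
1991: real = 2534.8/1.000 = 2534.80; growth vs 1990 (2327.38) = 8.91%.
1992: real = 2883.8/1.069 = 2697.66; growth vs 1991 (2534.80) = 6.42%.
1993: real = 2897.3/1.121 = 2584.57; growth vs 1992 (2697.66) = -4.19%.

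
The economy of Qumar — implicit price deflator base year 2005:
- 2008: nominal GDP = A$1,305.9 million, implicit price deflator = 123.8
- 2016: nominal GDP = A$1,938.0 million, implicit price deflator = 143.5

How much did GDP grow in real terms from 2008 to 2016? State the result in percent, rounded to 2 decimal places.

28.03%

Deflate each year: 2008 → 1305.9/1.238 = 1054.85; 2016 → 1938.0/1.435 = 1350.52.
So real GDP changed by 1350.52/1054.85 − 1 = 0.2803, i.e. 28.03%.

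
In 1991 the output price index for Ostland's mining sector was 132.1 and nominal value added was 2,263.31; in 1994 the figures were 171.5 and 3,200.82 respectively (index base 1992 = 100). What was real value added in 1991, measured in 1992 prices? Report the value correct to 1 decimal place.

1,713.3

Real value added = Nominal / (output price index/100) = 2263.31 / 1.321 = 1713.33.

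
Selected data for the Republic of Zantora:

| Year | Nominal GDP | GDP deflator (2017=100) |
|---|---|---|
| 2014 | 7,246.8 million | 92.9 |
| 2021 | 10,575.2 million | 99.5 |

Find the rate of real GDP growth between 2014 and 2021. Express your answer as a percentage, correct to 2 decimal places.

36.25%

Real GDP 2014 = 7246.8 / 0.929 = 7800.65.
Real GDP 2021 = 10575.2 / 0.995 = 10628.34.
Real growth = 10628.34 / 7800.65 − 1 = 0.3625.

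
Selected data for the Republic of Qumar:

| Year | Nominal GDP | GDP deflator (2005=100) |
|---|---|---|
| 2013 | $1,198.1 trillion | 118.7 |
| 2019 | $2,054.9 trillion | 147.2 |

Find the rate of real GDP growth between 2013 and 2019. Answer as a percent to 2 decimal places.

Deflate each year: 2013 → 1198.1/1.187 = 1009.35; 2019 → 2054.9/1.472 = 1395.99.
So real GDP changed by 1395.99/1009.35 − 1 = 0.3831, i.e. 38.31%.

38.31%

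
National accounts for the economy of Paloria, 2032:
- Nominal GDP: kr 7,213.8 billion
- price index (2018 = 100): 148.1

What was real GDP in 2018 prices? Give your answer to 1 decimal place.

kr 4,870.9 billion

Real GDP = Nominal / (price index/100) = 7213.8 / 1.481 = 4870.90.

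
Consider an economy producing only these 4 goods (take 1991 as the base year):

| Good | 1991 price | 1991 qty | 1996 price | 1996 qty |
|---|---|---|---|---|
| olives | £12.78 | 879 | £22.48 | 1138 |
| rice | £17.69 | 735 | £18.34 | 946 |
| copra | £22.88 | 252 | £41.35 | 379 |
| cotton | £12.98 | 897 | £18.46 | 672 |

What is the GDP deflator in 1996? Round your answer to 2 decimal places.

Nominal GDP 1996 = 22.48·1138 + 18.34·946 + 41.35·379 + 18.46·672 = 71008.65.
Real GDP 1996 (at 1991 prices) = 12.78·1138 + 17.69·946 + 22.88·379 + 12.98·672 = 48672.46.
Deflator = Nominal/Real × 100 = 71008.65/48672.46 × 100 = 145.891.

145.89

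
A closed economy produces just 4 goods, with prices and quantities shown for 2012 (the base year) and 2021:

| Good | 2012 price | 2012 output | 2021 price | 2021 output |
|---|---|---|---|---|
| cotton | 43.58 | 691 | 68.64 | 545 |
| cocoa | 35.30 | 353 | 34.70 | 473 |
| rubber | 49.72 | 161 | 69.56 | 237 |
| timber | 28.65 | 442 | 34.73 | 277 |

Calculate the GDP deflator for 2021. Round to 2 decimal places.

Nominal GDP 2021 = 68.64·545 + 34.70·473 + 69.56·237 + 34.73·277 = 79927.83.
Real GDP 2021 (at 2012 prices) = 43.58·545 + 35.30·473 + 49.72·237 + 28.65·277 = 60167.69.
Deflator = Nominal/Real × 100 = 79927.83/60167.69 × 100 = 132.842.

132.84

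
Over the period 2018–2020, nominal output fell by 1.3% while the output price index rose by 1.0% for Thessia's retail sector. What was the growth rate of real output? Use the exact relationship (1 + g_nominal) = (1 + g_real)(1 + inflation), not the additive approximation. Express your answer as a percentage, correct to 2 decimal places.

(1 + g_nom) = (1 + g_real)(1 + π), so g_real = 0.9870 / 1.0100 − 1 = -0.02277.

-2.28%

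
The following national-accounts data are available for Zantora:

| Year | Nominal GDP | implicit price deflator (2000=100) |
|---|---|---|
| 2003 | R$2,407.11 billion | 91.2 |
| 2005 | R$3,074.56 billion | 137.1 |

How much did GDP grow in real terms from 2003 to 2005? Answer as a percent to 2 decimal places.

Real GDP 2003 = 2407.11 / 0.912 = 2639.38.
Real GDP 2005 = 3074.56 / 1.371 = 2242.57.
Real growth = 2242.57 / 2639.38 − 1 = -0.1503.

-15.03%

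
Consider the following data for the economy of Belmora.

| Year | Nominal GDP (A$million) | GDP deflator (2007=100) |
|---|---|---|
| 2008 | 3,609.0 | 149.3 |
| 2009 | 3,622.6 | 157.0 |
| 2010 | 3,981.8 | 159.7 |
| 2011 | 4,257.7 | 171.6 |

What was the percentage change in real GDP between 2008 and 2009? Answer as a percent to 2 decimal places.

Real GDP 2008 = 3609.0/1.493 = 2417.28.
Real GDP 2009 = 3622.6/1.570 = 2307.39.
Change = 2307.39/2417.28 − 1 = -0.0455.

-4.55%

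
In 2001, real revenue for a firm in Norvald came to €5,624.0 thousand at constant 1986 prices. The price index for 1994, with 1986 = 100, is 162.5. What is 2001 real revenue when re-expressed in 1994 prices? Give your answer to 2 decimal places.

€9,139.00 thousand

Real revenue in 1994 prices = Real revenue in 1986 prices × (P_1994/P_1986) = 5624.0 × 1.625 = 9139.00.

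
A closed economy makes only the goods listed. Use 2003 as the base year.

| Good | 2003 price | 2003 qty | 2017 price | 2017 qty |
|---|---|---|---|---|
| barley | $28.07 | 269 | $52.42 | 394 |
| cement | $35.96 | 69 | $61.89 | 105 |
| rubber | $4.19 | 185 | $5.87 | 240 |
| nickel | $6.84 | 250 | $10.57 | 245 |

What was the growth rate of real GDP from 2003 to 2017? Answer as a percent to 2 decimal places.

39.94%

Real GDP 2003 = Nominal GDP 2003 = 28.07·269 + 35.96·69 + 4.19·185 + 6.84·250 = 12517.22.
Real GDP 2017 (at 2003 prices) = 28.07·394 + 35.96·105 + 4.19·240 + 6.84·245 = 17516.78.
Real growth = 17516.78/12517.22 − 1 = 0.3994.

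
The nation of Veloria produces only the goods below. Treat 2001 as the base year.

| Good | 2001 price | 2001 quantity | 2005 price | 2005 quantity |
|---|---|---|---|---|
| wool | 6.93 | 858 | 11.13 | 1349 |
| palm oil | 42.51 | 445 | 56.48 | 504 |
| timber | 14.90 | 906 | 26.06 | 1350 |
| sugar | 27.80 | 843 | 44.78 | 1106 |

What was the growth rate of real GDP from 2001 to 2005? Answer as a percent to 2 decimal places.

Real GDP 2001 = Nominal GDP 2001 = 6.93·858 + 42.51·445 + 14.90·906 + 27.80·843 = 61797.69.
Real GDP 2005 (at 2001 prices) = 6.93·1349 + 42.51·504 + 14.90·1350 + 27.80·1106 = 81635.41.
Real growth = 81635.41/61797.69 − 1 = 0.3210.

32.10%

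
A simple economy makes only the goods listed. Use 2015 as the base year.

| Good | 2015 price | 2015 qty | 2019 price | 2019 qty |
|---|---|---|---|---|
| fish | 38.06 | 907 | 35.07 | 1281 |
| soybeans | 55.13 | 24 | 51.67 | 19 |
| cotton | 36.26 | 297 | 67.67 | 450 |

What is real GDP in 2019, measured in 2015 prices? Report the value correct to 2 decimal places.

66119.33

Real GDP 2019 = Σ (p_2015 × q_2019) = 38.06·1281 + 55.13·19 + 36.26·450 = 66119.33.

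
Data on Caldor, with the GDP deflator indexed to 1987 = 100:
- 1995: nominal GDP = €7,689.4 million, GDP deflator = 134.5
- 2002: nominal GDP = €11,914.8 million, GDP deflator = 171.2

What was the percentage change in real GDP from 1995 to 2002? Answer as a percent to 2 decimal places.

Deflate each year: 1995 → 7689.4/1.345 = 5717.03; 2002 → 11914.8/1.712 = 6959.58.
So real GDP changed by 6959.58/5717.03 − 1 = 0.2173, i.e. 21.73%.

21.73%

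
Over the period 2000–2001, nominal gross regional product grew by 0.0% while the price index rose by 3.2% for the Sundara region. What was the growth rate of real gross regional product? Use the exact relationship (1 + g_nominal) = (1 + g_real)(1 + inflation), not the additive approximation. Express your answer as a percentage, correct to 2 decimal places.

-3.10%

(1 + g_nom) = (1 + g_real)(1 + π), so g_real = 1.0000 / 1.0320 − 1 = -0.03101.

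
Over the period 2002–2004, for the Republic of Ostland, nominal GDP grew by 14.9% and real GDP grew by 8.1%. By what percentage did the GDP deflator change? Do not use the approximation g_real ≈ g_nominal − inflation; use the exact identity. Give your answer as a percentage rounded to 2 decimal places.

(1 + g_nom) = (1 + g_real)(1 + π), so π = 1.1490 / 1.0810 − 1 = 0.06290.

6.29%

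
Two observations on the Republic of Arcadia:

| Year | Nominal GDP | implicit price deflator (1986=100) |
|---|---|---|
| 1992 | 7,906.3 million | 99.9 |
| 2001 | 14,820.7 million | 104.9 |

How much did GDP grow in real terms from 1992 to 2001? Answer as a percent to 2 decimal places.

78.52%

Deflate each year: 1992 → 7906.3/0.999 = 7914.21; 2001 → 14820.7/1.049 = 14128.41.
So real GDP changed by 14128.41/7914.21 − 1 = 0.7852, i.e. 78.52%.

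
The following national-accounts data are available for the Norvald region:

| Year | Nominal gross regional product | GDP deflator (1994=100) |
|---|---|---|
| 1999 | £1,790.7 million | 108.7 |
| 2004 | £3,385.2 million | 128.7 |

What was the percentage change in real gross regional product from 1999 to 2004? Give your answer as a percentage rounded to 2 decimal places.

59.67%

Real gross regional product 1999 = 1790.7 / 1.087 = 1647.38.
Real gross regional product 2004 = 3385.2 / 1.287 = 2630.30.
Real growth = 2630.30 / 1647.38 − 1 = 0.5967.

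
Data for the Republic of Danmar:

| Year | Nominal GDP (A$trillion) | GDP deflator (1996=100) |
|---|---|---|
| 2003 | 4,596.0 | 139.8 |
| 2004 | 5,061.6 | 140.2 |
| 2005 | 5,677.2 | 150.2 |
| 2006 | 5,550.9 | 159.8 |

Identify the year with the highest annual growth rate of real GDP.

2004

2004: real = 5061.6/1.402 = 3610.27; growth vs 2003 (3287.55) = 9.82%.
2005: real = 5677.2/1.502 = 3779.76; growth vs 2004 (3610.27) = 4.69%.
2006: real = 5550.9/1.598 = 3473.65; growth vs 2005 (3779.76) = -8.10%.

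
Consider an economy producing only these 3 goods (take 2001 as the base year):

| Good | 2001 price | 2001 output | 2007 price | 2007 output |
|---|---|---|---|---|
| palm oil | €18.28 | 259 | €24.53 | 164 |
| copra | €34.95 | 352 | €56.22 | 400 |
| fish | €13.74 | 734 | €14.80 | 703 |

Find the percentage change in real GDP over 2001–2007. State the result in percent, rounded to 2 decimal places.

-1.79%

Real GDP 2001 = Nominal GDP 2001 = 18.28·259 + 34.95·352 + 13.74·734 = 27122.08.
Real GDP 2007 (at 2001 prices) = 18.28·164 + 34.95·400 + 13.74·703 = 26637.14.
Real growth = 26637.14/27122.08 − 1 = -0.0179.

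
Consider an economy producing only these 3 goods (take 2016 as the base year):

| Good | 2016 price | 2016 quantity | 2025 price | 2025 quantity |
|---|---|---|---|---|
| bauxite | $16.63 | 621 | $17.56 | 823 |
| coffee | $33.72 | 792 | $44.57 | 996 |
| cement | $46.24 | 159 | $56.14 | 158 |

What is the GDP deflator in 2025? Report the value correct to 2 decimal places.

124.07

Nominal GDP 2025 = 17.56·823 + 44.57·996 + 56.14·158 = 67713.72.
Real GDP 2025 (at 2016 prices) = 16.63·823 + 33.72·996 + 46.24·158 = 54577.53.
Deflator = Nominal/Real × 100 = 67713.72/54577.53 × 100 = 124.069.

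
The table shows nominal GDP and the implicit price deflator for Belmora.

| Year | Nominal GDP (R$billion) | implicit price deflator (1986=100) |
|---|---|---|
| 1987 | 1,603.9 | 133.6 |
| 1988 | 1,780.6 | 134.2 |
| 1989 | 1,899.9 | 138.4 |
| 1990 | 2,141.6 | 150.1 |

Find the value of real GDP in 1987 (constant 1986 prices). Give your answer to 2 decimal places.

R$1,200.52 billion

Real GDP 1987 = 1603.9 / 1.336 = 1200.52.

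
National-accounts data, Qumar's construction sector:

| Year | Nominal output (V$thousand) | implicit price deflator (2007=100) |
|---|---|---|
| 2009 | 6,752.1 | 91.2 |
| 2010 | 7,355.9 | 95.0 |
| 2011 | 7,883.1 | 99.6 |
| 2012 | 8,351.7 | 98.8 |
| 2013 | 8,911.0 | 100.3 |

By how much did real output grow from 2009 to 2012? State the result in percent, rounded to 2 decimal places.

14.18%

Real output 2009 = 6752.1/0.912 = 7403.62.
Real output 2012 = 8351.7/0.988 = 8453.14.
Change = 8453.14/7403.62 − 1 = 0.1418.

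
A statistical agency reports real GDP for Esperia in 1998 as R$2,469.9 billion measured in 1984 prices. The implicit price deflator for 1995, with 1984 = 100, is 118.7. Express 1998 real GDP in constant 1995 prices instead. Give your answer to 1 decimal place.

R$2,931.8 billion

Real GDP in 1995 prices = Real GDP in 1984 prices × (P_1995/P_1984) = 2469.9 × 1.187 = 2931.77.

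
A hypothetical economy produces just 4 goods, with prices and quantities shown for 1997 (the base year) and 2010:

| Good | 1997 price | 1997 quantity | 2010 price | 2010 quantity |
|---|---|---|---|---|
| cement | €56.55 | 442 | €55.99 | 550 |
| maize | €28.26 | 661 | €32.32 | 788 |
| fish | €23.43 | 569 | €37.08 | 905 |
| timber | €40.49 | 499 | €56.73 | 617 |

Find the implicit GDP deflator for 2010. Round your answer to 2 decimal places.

125.38

Nominal GDP 2010 = 55.99·550 + 32.32·788 + 37.08·905 + 56.73·617 = 124822.47.
Real GDP 2010 (at 1997 prices) = 56.55·550 + 28.26·788 + 23.43·905 + 40.49·617 = 99557.86.
Deflator = Nominal/Real × 100 = 124822.47/99557.86 × 100 = 125.377.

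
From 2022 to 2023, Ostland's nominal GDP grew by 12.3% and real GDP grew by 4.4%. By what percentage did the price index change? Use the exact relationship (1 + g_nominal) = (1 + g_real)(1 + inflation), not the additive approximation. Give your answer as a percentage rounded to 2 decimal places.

7.57%

(1 + g_nom) = (1 + g_real)(1 + π), so π = 1.1230 / 1.0440 − 1 = 0.07567.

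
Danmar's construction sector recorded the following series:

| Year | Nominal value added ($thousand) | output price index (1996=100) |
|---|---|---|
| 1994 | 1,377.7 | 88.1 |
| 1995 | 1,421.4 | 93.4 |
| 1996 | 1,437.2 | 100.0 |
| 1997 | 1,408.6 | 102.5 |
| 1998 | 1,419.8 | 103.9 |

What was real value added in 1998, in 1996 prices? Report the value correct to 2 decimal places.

Real value added 1998 = 1419.8 / 1.039 = 1366.51.

$1,366.51 thousand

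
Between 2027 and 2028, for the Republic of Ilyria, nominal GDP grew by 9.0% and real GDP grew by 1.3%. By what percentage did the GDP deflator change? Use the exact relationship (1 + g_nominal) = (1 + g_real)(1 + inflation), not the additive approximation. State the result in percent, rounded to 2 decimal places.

7.60%

(1 + g_nom) = (1 + g_real)(1 + π), so π = 1.0900 / 1.0130 − 1 = 0.07601.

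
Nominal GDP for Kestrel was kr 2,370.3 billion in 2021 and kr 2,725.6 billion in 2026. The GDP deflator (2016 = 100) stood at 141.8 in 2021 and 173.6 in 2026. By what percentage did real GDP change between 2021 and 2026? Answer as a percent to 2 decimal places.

Real GDP 2021 = 2370.3 / 1.418 = 1671.58.
Real GDP 2026 = 2725.6 / 1.736 = 1570.05.
Real growth = 1570.05 / 1671.58 − 1 = -0.0607.

-6.07%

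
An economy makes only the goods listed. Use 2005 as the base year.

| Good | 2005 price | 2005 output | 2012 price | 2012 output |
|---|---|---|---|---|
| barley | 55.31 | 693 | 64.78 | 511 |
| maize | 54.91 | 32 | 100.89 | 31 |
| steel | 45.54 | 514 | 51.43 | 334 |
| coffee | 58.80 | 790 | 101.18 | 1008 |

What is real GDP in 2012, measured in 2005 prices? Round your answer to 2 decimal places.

Real GDP 2012 = Σ (p_2005 × q_2012) = 55.31·511 + 54.91·31 + 45.54·334 + 58.80·1008 = 104446.38.

104446.38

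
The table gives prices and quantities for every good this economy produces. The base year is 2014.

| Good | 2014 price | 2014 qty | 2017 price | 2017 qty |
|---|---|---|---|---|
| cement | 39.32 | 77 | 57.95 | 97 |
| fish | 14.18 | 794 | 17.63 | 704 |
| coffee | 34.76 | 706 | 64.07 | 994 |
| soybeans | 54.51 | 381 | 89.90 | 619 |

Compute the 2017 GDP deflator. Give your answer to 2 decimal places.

167.34

Nominal GDP 2017 = 57.95·97 + 17.63·704 + 64.07·994 + 89.90·619 = 137366.35.
Real GDP 2017 (at 2014 prices) = 39.32·97 + 14.18·704 + 34.76·994 + 54.51·619 = 82089.89.
Deflator = Nominal/Real × 100 = 137366.35/82089.89 × 100 = 167.337.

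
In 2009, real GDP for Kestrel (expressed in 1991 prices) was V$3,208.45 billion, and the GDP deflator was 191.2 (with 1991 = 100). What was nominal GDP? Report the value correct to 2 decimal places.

V$6,134.56 billion

Nominal GDP = Real × (GDP deflator/100) = 3208.45 × 1.912 = 6134.56.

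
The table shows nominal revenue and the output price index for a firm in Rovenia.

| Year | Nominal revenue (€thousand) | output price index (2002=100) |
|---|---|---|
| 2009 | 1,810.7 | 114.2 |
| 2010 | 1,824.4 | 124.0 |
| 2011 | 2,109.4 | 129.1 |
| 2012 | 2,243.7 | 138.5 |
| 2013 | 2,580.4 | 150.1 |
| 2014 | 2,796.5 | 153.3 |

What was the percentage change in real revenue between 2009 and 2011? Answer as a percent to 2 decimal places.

3.05%

Real revenue 2009 = 1810.7/1.142 = 1585.55.
Real revenue 2011 = 2109.4/1.291 = 1633.93.
Change = 1633.93/1585.55 − 1 = 0.0305.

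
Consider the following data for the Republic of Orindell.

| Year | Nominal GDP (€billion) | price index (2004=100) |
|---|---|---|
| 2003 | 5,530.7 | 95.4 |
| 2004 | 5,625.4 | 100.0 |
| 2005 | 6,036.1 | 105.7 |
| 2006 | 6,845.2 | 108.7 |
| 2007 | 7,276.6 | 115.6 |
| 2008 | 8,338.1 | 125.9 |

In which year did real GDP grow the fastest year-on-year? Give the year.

2006

2004: real = 5625.4/1.000 = 5625.40; growth vs 2003 (5797.38) = -2.97%.
2005: real = 6036.1/1.057 = 5710.60; growth vs 2004 (5625.40) = 1.51%.
2006: real = 6845.2/1.087 = 6297.33; growth vs 2005 (5710.60) = 10.27%.
2007: real = 7276.6/1.156 = 6294.64; growth vs 2006 (6297.33) = -0.04%.
2008: real = 8338.1/1.259 = 6622.80; growth vs 2007 (6294.64) = 5.21%.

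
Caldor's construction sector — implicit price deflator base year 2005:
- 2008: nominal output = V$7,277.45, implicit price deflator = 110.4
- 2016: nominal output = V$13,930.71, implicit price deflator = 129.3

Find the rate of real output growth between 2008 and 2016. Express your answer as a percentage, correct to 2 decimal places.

63.44%

Deflate each year: 2008 → 7277.45/1.104 = 6591.89; 2016 → 13930.71/1.293 = 10773.94.
So real output changed by 10773.94/6591.89 − 1 = 0.6344, i.e. 63.44%.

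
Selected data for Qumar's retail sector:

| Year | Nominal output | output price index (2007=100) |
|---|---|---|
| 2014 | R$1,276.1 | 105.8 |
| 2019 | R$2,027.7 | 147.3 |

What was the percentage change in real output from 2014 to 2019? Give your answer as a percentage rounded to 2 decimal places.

14.13%

Real output 2014 = 1276.1 / 1.058 = 1206.14.
Real output 2019 = 2027.7 / 1.473 = 1376.58.
Real growth = 1376.58 / 1206.14 − 1 = 0.1413.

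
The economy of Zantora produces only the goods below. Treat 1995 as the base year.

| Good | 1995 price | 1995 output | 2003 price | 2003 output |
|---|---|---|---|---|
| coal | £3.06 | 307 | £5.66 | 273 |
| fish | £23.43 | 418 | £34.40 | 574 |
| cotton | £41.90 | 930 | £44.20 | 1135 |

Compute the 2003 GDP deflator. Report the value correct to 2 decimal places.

Nominal GDP 2003 = 5.66·273 + 34.40·574 + 44.20·1135 = 71457.78.
Real GDP 2003 (at 1995 prices) = 3.06·273 + 23.43·574 + 41.90·1135 = 61840.70.
Deflator = Nominal/Real × 100 = 71457.78/61840.70 × 100 = 115.551.

115.55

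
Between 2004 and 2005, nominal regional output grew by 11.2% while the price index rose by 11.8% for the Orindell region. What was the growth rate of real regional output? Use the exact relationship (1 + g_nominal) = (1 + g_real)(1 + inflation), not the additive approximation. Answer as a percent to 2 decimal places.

(1 + g_nom) = (1 + g_real)(1 + π), so g_real = 1.1120 / 1.1180 − 1 = -0.00537.

-0.54%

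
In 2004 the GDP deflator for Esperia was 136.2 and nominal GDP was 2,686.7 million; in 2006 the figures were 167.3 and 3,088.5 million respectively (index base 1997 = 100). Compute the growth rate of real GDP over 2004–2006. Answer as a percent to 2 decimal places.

-6.41%

Deflate each year: 2004 → 2686.7/1.362 = 1972.61; 2006 → 3088.5/1.673 = 1846.08.
So real GDP changed by 1846.08/1972.61 − 1 = -0.0641, i.e. -6.41%.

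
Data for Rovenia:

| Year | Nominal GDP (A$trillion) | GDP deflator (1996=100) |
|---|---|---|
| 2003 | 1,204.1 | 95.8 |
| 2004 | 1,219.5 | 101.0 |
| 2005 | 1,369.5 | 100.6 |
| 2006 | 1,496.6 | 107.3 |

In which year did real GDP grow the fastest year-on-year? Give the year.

2005

2004: real = 1219.5/1.010 = 1207.43; growth vs 2003 (1256.89) = -3.94%.
2005: real = 1369.5/1.006 = 1361.33; growth vs 2004 (1207.43) = 12.75%.
2006: real = 1496.6/1.073 = 1394.78; growth vs 2005 (1361.33) = 2.46%.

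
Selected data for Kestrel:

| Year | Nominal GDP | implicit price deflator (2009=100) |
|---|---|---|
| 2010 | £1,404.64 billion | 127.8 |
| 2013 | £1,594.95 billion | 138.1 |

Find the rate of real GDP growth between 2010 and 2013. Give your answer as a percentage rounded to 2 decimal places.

Real GDP 2010 = 1404.64 / 1.278 = 1099.09.
Real GDP 2013 = 1594.95 / 1.381 = 1154.92.
Real growth = 1154.92 / 1099.09 − 1 = 0.0508.

5.08%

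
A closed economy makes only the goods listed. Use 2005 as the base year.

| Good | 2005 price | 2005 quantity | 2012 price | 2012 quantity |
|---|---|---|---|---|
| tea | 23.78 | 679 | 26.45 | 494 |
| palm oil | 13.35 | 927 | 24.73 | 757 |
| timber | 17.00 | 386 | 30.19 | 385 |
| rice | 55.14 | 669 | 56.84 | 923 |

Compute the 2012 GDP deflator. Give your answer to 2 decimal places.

120.91

Nominal GDP 2012 = 26.45·494 + 24.73·757 + 30.19·385 + 56.84·923 = 95873.38.
Real GDP 2012 (at 2005 prices) = 23.78·494 + 13.35·757 + 17.00·385 + 55.14·923 = 79292.49.
Deflator = Nominal/Real × 100 = 95873.38/79292.49 × 100 = 120.911.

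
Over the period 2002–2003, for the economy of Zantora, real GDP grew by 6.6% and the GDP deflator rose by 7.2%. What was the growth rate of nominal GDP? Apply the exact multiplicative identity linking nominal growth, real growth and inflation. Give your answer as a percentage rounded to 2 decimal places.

(1 + g_nom) = (1 + g_real)(1 + π) = 1.0660 × 1.0720 = 1.14275.

14.28%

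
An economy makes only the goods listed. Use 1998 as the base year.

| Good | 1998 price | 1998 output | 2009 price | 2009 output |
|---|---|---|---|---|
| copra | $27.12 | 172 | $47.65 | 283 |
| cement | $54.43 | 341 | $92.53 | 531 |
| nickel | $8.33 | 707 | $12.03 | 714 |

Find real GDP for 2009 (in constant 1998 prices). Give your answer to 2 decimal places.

Real GDP 2009 = Σ (p_1998 × q_2009) = 27.12·283 + 54.43·531 + 8.33·714 = 42524.91.

$42524.91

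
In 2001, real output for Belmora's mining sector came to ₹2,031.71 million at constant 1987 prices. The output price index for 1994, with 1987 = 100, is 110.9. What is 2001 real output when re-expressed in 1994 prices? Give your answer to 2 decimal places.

Real output in 1994 prices = Real output in 1987 prices × (P_1994/P_1987) = 2031.71 × 1.109 = 2253.17.

₹2,253.17 million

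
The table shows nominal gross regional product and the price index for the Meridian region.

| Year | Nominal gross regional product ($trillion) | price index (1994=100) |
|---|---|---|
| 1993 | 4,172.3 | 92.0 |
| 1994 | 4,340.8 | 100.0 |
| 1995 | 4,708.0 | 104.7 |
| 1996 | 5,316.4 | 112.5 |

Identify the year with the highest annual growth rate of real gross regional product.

1996

1994: real = 4340.8/1.000 = 4340.80; growth vs 1993 (4535.11) = -4.28%.
1995: real = 4708.0/1.047 = 4496.66; growth vs 1994 (4340.80) = 3.59%.
1996: real = 5316.4/1.125 = 4725.69; growth vs 1995 (4496.66) = 5.09%.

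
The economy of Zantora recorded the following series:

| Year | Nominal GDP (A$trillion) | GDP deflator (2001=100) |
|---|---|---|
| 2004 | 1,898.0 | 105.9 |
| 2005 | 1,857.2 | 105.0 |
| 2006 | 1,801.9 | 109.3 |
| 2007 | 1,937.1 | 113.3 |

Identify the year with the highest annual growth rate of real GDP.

2007

2005: real = 1857.2/1.050 = 1768.76; growth vs 2004 (1792.26) = -1.31%.
2006: real = 1801.9/1.093 = 1648.58; growth vs 2005 (1768.76) = -6.79%.
2007: real = 1937.1/1.133 = 1709.71; growth vs 2006 (1648.58) = 3.71%.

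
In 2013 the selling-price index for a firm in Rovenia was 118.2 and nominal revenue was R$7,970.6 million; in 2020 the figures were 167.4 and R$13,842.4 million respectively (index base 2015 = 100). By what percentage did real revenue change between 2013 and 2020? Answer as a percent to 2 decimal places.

Real revenue 2013 = 7970.6 / 1.182 = 6743.32.
Real revenue 2020 = 13842.4 / 1.674 = 8269.06.
Real growth = 8269.06 / 6743.32 − 1 = 0.2263.

22.63%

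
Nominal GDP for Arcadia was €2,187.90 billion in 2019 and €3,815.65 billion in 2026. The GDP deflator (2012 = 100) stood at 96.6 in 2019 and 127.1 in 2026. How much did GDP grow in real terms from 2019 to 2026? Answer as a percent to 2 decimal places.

Real GDP 2019 = 2187.90 / 0.966 = 2264.91.
Real GDP 2026 = 3815.65 / 1.271 = 3002.08.
Real growth = 3002.08 / 2264.91 − 1 = 0.3255.

32.55%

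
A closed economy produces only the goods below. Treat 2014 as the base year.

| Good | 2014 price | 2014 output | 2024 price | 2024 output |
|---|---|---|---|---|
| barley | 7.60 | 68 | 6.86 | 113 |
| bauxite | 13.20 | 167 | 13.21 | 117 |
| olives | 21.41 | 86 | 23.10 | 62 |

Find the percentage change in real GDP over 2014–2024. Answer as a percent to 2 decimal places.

Real GDP 2014 = Nominal GDP 2014 = 7.60·68 + 13.20·167 + 21.41·86 = 4562.46.
Real GDP 2024 (at 2014 prices) = 7.60·113 + 13.20·117 + 21.41·62 = 3730.62.
Real growth = 3730.62/4562.46 − 1 = -0.1823.

-18.23%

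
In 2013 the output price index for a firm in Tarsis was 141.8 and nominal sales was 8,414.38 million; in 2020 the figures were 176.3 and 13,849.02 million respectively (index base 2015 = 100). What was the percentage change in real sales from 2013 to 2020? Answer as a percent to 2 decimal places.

Deflate each year: 2013 → 8414.38/1.418 = 5933.98; 2020 → 13849.02/1.763 = 7855.37.
So real sales changed by 7855.37/5933.98 − 1 = 0.3238, i.e. 32.38%.

32.38%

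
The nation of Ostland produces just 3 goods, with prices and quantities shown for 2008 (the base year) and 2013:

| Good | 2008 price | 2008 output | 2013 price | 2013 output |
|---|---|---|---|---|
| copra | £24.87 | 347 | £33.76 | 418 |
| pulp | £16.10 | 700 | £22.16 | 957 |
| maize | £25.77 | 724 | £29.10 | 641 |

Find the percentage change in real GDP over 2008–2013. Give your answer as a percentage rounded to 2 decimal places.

Real GDP 2008 = Nominal GDP 2008 = 24.87·347 + 16.10·700 + 25.77·724 = 38557.37.
Real GDP 2013 (at 2008 prices) = 24.87·418 + 16.10·957 + 25.77·641 = 42321.93.
Real growth = 42321.93/38557.37 − 1 = 0.0976.

9.76%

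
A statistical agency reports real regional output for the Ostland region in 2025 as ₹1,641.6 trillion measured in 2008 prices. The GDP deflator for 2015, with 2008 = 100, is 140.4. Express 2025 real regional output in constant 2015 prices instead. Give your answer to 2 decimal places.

Real regional output in 2015 prices = Real regional output in 2008 prices × (P_2015/P_2008) = 1641.6 × 1.404 = 2304.81.

₹2,304.81 trillion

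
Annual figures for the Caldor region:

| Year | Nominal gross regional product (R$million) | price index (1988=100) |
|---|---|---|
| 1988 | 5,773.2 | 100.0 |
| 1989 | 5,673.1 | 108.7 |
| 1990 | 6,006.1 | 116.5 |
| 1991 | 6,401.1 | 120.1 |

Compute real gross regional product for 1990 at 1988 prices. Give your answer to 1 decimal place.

Real gross regional product 1990 = 6006.1 / 1.165 = 5155.45.

R$5,155.5 million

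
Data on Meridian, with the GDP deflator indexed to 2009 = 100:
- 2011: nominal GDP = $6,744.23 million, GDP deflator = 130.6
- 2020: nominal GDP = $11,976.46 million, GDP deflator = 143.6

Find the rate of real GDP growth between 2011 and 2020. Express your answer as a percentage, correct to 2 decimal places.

61.50%

Deflate each year: 2011 → 6744.23/1.306 = 5164.04; 2020 → 11976.46/1.436 = 8340.15.
So real GDP changed by 8340.15/5164.04 − 1 = 0.6150, i.e. 61.50%.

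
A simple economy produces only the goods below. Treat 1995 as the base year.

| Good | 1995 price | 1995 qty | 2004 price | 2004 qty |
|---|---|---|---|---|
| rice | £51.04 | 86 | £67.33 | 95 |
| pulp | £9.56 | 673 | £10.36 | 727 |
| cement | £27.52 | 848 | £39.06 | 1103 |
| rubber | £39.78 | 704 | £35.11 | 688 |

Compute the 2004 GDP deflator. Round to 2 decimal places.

Nominal GDP 2004 = 67.33·95 + 10.36·727 + 39.06·1103 + 35.11·688 = 81166.93.
Real GDP 2004 (at 1995 prices) = 51.04·95 + 9.56·727 + 27.52·1103 + 39.78·688 = 69522.12.
Deflator = Nominal/Real × 100 = 81166.93/69522.12 × 100 = 116.750.

116.75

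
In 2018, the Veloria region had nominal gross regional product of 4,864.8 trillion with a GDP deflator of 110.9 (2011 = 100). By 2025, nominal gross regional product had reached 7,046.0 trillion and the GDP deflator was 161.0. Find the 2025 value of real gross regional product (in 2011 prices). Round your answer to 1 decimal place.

Real gross regional product = Nominal / (GDP deflator/100) = 7046.0 / 1.610 = 4376.40.

4,376.4 trillion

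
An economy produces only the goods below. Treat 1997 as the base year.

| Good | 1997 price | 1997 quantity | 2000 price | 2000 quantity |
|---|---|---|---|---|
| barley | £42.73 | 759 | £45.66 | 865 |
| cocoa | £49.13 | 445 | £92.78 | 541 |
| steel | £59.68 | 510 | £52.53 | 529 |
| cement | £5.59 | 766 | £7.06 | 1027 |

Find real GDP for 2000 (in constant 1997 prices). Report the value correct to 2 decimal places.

Real GDP 2000 = Σ (p_1997 × q_2000) = 42.73·865 + 49.13·541 + 59.68·529 + 5.59·1027 = 100852.43.

£100852.43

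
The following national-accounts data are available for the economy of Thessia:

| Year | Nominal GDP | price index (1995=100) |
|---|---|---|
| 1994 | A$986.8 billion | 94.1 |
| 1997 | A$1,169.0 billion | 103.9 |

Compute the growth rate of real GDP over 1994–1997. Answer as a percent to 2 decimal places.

Deflate each year: 1994 → 986.8/0.941 = 1048.67; 1997 → 1169.0/1.039 = 1125.12.
So real GDP changed by 1125.12/1048.67 − 1 = 0.0729, i.e. 7.29%.

7.29%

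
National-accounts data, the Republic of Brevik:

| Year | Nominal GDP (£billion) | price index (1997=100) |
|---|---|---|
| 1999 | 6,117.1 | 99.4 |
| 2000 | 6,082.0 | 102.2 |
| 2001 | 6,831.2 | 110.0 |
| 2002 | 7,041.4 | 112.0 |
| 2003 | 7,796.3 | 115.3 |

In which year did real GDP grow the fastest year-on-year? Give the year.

2003

2000: real = 6082.0/1.022 = 5951.08; growth vs 1999 (6154.02) = -3.30%.
2001: real = 6831.2/1.100 = 6210.18; growth vs 2000 (5951.08) = 4.35%.
2002: real = 7041.4/1.120 = 6286.96; growth vs 2001 (6210.18) = 1.24%.
2003: real = 7796.3/1.153 = 6761.75; growth vs 2002 (6286.96) = 7.55%.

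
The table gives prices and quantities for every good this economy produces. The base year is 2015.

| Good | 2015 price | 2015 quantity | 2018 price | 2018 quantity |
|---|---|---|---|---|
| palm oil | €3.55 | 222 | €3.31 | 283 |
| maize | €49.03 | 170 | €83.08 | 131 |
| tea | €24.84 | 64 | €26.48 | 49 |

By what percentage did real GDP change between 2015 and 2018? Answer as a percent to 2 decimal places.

-19.31%

Real GDP 2015 = Nominal GDP 2015 = 3.55·222 + 49.03·170 + 24.84·64 = 10712.96.
Real GDP 2018 (at 2015 prices) = 3.55·283 + 49.03·131 + 24.84·49 = 8644.74.
Real growth = 8644.74/10712.96 − 1 = -0.1931.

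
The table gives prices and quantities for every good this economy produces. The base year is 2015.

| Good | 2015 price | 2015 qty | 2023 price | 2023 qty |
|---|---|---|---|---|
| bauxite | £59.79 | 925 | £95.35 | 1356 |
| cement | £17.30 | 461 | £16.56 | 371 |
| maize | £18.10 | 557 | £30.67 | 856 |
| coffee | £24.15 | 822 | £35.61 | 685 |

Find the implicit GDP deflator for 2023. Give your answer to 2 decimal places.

Nominal GDP 2023 = 95.35·1356 + 16.56·371 + 30.67·856 + 35.61·685 = 186084.73.
Real GDP 2023 (at 2015 prices) = 59.79·1356 + 17.30·371 + 18.10·856 + 24.15·685 = 119529.89.
Deflator = Nominal/Real × 100 = 186084.73/119529.89 × 100 = 155.680.

155.68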